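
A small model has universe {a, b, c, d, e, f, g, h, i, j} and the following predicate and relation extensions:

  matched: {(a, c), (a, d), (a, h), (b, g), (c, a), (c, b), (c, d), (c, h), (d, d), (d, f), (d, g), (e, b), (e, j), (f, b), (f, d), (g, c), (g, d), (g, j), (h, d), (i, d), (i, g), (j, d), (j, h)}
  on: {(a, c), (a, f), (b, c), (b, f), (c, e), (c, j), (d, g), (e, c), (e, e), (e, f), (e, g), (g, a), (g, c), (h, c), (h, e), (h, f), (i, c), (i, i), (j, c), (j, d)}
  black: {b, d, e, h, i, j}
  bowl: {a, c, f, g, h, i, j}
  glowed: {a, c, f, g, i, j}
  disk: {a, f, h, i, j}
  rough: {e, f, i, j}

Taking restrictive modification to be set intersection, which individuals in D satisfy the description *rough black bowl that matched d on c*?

⟦that matched d⟧ = {x : ⟨x, d⟩ ∈ ⟦matched⟧} = {a, c, d, f, g, h, i, j}
⟦on c⟧ = {x : ⟨x, c⟩ ∈ ⟦on⟧} = {a, b, e, g, h, i, j}
⟦bowl⟧ = {a, c, f, g, h, i, j}
… ∩ ⟦that matched d⟧ = {a, c, f, g, h, i, j} ∩ {a, c, d, f, g, h, i, j} = {a, c, f, g, h, i, j}
… ∩ ⟦on c⟧ = {a, c, f, g, h, i, j} ∩ {a, b, e, g, h, i, j} = {a, g, h, i, j}
… ∩ ⟦rough⟧ = {a, g, h, i, j} ∩ {e, f, i, j} = {i, j}
… ∩ ⟦black⟧ = {i, j} ∩ {b, d, e, h, i, j} = {i, j}
So ⟦rough black bowl that matched d on c⟧ = {i, j}.

{i, j}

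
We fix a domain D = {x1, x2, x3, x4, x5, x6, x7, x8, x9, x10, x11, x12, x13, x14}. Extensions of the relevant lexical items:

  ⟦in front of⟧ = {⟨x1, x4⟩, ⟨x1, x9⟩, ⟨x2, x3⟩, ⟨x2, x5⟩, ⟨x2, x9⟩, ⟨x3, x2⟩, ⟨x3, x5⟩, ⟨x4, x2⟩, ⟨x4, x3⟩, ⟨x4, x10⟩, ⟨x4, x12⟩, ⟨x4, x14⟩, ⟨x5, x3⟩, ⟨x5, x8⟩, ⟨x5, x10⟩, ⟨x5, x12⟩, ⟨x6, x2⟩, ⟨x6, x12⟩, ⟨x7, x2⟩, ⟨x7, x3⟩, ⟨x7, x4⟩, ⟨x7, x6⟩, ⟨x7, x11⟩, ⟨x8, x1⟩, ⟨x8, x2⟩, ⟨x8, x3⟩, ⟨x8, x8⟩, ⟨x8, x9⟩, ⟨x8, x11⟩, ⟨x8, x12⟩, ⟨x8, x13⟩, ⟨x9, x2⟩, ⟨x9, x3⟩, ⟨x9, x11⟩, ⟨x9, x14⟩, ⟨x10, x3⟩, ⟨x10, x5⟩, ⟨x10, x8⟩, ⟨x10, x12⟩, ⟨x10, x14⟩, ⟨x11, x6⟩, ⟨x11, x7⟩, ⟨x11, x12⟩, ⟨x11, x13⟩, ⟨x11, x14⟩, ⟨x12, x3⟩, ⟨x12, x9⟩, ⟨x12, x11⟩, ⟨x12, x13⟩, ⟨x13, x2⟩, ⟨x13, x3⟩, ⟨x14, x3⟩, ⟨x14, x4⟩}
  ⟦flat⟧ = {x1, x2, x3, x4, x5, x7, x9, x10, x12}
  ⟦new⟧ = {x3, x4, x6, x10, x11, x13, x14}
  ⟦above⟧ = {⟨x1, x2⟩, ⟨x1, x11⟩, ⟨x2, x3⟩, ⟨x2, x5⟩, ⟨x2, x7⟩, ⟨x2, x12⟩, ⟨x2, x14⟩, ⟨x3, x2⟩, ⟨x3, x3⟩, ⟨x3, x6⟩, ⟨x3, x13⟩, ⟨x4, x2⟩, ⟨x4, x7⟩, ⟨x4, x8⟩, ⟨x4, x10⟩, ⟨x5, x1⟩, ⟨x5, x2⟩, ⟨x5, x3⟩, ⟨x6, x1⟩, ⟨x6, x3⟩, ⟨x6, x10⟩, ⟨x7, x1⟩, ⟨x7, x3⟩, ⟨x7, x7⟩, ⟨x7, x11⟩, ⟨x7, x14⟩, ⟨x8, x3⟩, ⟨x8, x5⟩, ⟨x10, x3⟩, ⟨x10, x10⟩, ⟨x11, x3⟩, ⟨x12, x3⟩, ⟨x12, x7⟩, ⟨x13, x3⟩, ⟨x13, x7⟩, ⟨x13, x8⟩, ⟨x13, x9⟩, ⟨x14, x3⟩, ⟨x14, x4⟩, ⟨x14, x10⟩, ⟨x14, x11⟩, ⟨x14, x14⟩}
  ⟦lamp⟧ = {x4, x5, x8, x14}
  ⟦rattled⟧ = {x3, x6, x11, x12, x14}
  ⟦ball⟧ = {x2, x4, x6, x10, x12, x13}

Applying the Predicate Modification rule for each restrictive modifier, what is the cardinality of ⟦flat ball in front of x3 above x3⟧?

3

⟦in front of x3⟧ = {x : ⟨x, x3⟩ ∈ ⟦in front of⟧} = {x2, x4, x5, x7, x8, x9, x10, x12, x13, x14}
⟦above x3⟧ = {x : ⟨x, x3⟩ ∈ ⟦above⟧} = {x2, x3, x5, x6, x7, x8, x10, x11, x12, x13, x14}
⟦ball⟧ = {x2, x4, x6, x10, x12, x13}
… ∩ ⟦in front of x3⟧ = {x2, x4, x6, x10, x12, x13} ∩ {x2, x4, x5, x7, x8, x9, x10, x12, x13, x14} = {x2, x4, x10, x12, x13}
… ∩ ⟦above x3⟧ = {x2, x4, x10, x12, x13} ∩ {x2, x3, x5, x6, x7, x8, x10, x11, x12, x13, x14} = {x2, x10, x12, x13}
… ∩ ⟦flat⟧ = {x2, x10, x12, x13} ∩ {x1, x2, x3, x4, x5, x7, x9, x10, x12} = {x2, x10, x12}
⟦flat ball in front of x3 above x3⟧ = {x2, x10, x12}, so the cardinality is 3.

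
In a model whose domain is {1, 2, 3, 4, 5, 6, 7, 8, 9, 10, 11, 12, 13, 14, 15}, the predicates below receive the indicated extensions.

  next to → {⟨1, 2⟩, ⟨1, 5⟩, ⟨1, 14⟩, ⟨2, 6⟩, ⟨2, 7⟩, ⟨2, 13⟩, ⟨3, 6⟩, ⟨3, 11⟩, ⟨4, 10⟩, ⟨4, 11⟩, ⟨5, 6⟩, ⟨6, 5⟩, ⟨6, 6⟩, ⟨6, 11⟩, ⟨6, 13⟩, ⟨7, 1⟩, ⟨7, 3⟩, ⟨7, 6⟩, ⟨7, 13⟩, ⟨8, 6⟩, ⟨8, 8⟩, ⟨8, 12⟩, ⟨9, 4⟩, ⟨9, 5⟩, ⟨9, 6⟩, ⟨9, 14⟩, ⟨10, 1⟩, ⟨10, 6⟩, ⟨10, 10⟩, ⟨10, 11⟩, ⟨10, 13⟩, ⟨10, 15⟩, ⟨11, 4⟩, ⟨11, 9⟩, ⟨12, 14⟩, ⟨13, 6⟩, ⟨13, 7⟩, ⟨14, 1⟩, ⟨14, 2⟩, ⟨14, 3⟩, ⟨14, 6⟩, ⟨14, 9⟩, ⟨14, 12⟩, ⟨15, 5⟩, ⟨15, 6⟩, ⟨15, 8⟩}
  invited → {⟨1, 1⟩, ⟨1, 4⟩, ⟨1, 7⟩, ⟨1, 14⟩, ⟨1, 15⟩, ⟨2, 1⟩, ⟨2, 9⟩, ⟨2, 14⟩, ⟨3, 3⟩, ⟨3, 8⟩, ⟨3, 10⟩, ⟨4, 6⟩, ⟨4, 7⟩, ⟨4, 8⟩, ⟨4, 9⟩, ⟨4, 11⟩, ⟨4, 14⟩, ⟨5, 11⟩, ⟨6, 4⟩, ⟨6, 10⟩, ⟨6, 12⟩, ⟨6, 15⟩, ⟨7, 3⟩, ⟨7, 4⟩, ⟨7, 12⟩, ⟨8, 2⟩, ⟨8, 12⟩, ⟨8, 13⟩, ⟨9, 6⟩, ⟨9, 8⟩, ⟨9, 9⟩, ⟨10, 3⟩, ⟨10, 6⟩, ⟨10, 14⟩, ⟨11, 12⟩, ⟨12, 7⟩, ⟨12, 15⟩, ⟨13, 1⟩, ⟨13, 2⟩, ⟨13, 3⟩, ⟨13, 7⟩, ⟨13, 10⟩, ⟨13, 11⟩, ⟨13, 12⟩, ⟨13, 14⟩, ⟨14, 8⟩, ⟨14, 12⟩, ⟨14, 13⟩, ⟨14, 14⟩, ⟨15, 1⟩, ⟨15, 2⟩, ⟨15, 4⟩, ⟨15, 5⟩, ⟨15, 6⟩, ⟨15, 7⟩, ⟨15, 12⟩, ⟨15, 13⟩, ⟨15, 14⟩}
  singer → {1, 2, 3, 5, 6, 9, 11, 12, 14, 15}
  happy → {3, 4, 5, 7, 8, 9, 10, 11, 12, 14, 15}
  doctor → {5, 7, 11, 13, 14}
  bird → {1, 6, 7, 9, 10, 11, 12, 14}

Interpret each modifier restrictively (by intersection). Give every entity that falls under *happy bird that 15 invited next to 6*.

{7, 14}

⟦that 15 invited⟧ = {x : ⟨15, x⟩ ∈ ⟦invited⟧} = {1, 2, 4, 5, 6, 7, 12, 13, 14}
⟦next to 6⟧ = {x : ⟨x, 6⟩ ∈ ⟦next to⟧} = {2, 3, 5, 6, 7, 8, 9, 10, 13, 14, 15}
⟦bird⟧ = {1, 6, 7, 9, 10, 11, 12, 14}
… ∩ ⟦that 15 invited⟧ = {1, 6, 7, 9, 10, 11, 12, 14} ∩ {1, 2, 4, 5, 6, 7, 12, 13, 14} = {1, 6, 7, 12, 14}
… ∩ ⟦next to 6⟧ = {1, 6, 7, 12, 14} ∩ {2, 3, 5, 6, 7, 8, 9, 10, 13, 14, 15} = {6, 7, 14}
… ∩ ⟦happy⟧ = {6, 7, 14} ∩ {3, 4, 5, 7, 8, 9, 10, 11, 12, 14, 15} = {7, 14}
So ⟦happy bird that 15 invited next to 6⟧ = {7, 14}.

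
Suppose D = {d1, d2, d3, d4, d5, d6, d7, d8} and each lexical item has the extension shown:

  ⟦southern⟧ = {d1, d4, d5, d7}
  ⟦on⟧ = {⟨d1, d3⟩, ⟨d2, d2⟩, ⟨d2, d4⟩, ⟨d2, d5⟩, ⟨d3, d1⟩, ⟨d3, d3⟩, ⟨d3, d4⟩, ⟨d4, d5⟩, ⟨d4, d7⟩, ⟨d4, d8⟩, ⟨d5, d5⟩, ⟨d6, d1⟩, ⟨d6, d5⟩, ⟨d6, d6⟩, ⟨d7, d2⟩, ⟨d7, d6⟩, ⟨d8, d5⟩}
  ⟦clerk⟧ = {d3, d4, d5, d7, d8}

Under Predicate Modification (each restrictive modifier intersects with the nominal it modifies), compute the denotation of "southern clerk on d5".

⟦on d5⟧ = {x : ⟨x, d5⟩ ∈ ⟦on⟧} = {d2, d4, d5, d6, d8}
⟦clerk⟧ = {d3, d4, d5, d7, d8}
… ∩ ⟦on d5⟧ = {d3, d4, d5, d7, d8} ∩ {d2, d4, d5, d6, d8} = {d4, d5, d8}
… ∩ ⟦southern⟧ = {d4, d5, d8} ∩ {d1, d4, d5, d7} = {d4, d5}
So ⟦southern clerk on d5⟧ = {d4, d5}.

{d4, d5}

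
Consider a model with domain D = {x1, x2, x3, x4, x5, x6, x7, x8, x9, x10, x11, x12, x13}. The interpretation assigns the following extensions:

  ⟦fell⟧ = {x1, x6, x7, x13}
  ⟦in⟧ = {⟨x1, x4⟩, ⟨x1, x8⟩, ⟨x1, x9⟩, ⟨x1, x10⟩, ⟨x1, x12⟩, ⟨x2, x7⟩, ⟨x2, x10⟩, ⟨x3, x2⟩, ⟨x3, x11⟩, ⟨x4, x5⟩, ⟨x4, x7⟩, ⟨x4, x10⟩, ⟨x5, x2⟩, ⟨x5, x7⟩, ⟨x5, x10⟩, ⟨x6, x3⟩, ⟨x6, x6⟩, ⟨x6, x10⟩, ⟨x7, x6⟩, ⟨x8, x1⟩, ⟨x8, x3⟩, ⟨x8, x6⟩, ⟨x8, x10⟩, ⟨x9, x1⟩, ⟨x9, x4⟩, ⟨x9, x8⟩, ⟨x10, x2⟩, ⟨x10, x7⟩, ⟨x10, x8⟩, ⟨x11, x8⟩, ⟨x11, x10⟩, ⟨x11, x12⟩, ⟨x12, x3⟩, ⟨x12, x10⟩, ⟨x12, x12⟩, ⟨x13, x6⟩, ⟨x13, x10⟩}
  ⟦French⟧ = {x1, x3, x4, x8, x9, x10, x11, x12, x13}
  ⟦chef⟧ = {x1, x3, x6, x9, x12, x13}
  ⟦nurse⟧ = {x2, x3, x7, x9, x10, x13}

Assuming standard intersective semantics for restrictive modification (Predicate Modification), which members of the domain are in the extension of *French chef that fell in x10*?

⟦that fell⟧ = ⟦fell⟧ = {x1, x6, x7, x13}
⟦in x10⟧ = {x : ⟨x, x10⟩ ∈ ⟦in⟧} = {x1, x2, x4, x5, x6, x8, x11, x12, x13}
⟦chef⟧ = {x1, x3, x6, x9, x12, x13}
… ∩ ⟦that fell⟧ = {x1, x3, x6, x9, x12, x13} ∩ {x1, x6, x7, x13} = {x1, x6, x13}
… ∩ ⟦in x10⟧ = {x1, x6, x13} ∩ {x1, x2, x4, x5, x6, x8, x11, x12, x13} = {x1, x6, x13}
… ∩ ⟦French⟧ = {x1, x6, x13} ∩ {x1, x3, x4, x8, x9, x10, x11, x12, x13} = {x1, x13}
So ⟦French chef that fell in x10⟧ = {x1, x13}.

{x1, x13}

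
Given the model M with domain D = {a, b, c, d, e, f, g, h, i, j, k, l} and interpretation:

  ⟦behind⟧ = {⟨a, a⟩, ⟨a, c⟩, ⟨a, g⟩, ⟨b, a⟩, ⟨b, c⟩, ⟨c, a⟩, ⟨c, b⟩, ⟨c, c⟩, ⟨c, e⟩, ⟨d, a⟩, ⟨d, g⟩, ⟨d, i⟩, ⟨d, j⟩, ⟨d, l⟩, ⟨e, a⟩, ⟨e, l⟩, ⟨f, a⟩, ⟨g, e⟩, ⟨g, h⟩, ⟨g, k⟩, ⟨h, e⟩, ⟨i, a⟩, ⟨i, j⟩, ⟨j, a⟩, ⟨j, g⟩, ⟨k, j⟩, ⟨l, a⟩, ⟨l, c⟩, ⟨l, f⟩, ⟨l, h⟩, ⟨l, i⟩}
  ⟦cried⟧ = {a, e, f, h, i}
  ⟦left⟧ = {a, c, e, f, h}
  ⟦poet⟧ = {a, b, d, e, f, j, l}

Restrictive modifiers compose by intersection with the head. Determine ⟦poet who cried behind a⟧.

⟦who cried⟧ = ⟦cried⟧ = {a, e, f, h, i}
⟦behind a⟧ = {x : ⟨x, a⟩ ∈ ⟦behind⟧} = {a, b, c, d, e, f, i, j, l}
⟦poet⟧ = {a, b, d, e, f, j, l}
… ∩ ⟦who cried⟧ = {a, b, d, e, f, j, l} ∩ {a, e, f, h, i} = {a, e, f}
… ∩ ⟦behind a⟧ = {a, e, f} ∩ {a, b, c, d, e, f, i, j, l} = {a, e, f}
So ⟦poet who cried behind a⟧ = {a, e, f}.

{a, e, f}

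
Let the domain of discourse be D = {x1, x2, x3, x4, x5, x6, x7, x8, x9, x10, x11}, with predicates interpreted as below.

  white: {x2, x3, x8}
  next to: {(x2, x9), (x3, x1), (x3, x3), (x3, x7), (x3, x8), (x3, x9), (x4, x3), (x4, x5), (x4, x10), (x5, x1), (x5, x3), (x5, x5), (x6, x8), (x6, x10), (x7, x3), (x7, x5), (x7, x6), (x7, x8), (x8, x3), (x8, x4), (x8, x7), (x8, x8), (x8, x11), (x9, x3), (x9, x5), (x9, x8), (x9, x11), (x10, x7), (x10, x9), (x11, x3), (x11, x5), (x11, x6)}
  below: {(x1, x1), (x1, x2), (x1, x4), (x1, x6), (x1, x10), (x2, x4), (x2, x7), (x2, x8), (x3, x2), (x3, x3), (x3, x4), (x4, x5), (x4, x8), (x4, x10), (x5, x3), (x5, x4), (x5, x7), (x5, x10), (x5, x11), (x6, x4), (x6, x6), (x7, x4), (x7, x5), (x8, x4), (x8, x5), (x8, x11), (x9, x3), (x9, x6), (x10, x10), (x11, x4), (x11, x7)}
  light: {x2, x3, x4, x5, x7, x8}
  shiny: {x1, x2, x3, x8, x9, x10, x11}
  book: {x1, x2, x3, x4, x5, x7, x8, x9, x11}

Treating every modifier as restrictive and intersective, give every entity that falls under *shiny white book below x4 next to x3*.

{x3, x8}

⟦below x4⟧ = {x : ⟨x, x4⟩ ∈ ⟦below⟧} = {x1, x2, x3, x5, x6, x7, x8, x11}
⟦next to x3⟧ = {x : ⟨x, x3⟩ ∈ ⟦next to⟧} = {x3, x4, x5, x7, x8, x9, x11}
⟦book⟧ = {x1, x2, x3, x4, x5, x7, x8, x9, x11}
… ∩ ⟦below x4⟧ = {x1, x2, x3, x4, x5, x7, x8, x9, x11} ∩ {x1, x2, x3, x5, x6, x7, x8, x11} = {x1, x2, x3, x5, x7, x8, x11}
… ∩ ⟦next to x3⟧ = {x1, x2, x3, x5, x7, x8, x11} ∩ {x3, x4, x5, x7, x8, x9, x11} = {x3, x5, x7, x8, x11}
… ∩ ⟦shiny⟧ = {x3, x5, x7, x8, x11} ∩ {x1, x2, x3, x8, x9, x10, x11} = {x3, x8, x11}
… ∩ ⟦white⟧ = {x3, x8, x11} ∩ {x2, x3, x8} = {x3, x8}
So ⟦shiny white book below x4 next to x3⟧ = {x3, x8}.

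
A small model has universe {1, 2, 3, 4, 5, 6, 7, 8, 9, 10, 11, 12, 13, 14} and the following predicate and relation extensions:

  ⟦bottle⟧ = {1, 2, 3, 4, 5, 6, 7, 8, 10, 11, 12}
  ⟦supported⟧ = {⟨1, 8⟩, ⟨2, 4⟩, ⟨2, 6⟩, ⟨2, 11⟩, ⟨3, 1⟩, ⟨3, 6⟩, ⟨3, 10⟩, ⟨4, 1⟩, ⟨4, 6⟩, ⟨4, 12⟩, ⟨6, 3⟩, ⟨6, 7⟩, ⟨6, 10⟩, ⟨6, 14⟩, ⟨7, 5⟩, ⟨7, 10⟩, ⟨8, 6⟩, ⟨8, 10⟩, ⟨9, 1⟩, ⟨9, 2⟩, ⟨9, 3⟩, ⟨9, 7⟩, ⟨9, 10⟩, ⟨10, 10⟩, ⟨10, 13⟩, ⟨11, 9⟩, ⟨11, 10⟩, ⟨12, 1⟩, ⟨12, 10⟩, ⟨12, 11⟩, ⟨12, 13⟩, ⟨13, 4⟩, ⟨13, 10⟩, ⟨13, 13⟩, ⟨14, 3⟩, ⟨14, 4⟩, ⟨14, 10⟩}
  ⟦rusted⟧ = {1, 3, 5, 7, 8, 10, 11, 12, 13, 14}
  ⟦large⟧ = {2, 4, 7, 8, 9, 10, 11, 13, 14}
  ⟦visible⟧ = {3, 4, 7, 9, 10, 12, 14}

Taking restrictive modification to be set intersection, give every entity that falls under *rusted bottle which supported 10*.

⟦which supported 10⟧ = {x : ⟨x, 10⟩ ∈ ⟦supported⟧} = {3, 6, 7, 8, 9, 10, 11, 12, 13, 14}
⟦bottle⟧ = {1, 2, 3, 4, 5, 6, 7, 8, 10, 11, 12}
… ∩ ⟦which supported 10⟧ = {1, 2, 3, 4, 5, 6, 7, 8, 10, 11, 12} ∩ {3, 6, 7, 8, 9, 10, 11, 12, 13, 14} = {3, 6, 7, 8, 10, 11, 12}
… ∩ ⟦rusted⟧ = {3, 6, 7, 8, 10, 11, 12} ∩ {1, 3, 5, 7, 8, 10, 11, 12, 13, 14} = {3, 7, 8, 10, 11, 12}
So ⟦rusted bottle which supported 10⟧ = {3, 7, 8, 10, 11, 12}.

{3, 7, 8, 10, 11, 12}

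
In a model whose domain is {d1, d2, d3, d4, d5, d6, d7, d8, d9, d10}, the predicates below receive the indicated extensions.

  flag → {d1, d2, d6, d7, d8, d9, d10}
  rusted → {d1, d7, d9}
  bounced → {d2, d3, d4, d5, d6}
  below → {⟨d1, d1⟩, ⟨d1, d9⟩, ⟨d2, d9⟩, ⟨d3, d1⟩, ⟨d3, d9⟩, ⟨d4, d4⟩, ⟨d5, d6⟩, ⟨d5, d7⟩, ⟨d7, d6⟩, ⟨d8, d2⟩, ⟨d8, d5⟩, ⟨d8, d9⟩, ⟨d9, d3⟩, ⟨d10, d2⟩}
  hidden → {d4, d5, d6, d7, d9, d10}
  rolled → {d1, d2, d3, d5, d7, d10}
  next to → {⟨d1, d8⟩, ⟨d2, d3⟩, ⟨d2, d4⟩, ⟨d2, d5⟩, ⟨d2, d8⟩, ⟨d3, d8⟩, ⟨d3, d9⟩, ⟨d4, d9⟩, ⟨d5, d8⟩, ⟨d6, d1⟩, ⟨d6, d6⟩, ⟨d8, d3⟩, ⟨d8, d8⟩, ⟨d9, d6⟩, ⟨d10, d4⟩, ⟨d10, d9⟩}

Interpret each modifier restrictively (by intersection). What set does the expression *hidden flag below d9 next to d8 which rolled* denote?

{}

⟦below d9⟧ = {x : ⟨x, d9⟩ ∈ ⟦below⟧} = {d1, d2, d3, d8}
⟦next to d8⟧ = {x : ⟨x, d8⟩ ∈ ⟦next to⟧} = {d1, d2, d3, d5, d8}
⟦which rolled⟧ = ⟦rolled⟧ = {d1, d2, d3, d5, d7, d10}
⟦flag⟧ = {d1, d2, d6, d7, d8, d9, d10}
… ∩ ⟦below d9⟧ = {d1, d2, d6, d7, d8, d9, d10} ∩ {d1, d2, d3, d8} = {d1, d2, d8}
… ∩ ⟦next to d8⟧ = {d1, d2, d8} ∩ {d1, d2, d3, d5, d8} = {d1, d2, d8}
… ∩ ⟦which rolled⟧ = {d1, d2, d8} ∩ {d1, d2, d3, d5, d7, d10} = {d1, d2}
… ∩ ⟦hidden⟧ = {d1, d2} ∩ {d4, d5, d6, d7, d9, d10} = ∅
So ⟦hidden flag below d9 next to d8 which rolled⟧ = {}.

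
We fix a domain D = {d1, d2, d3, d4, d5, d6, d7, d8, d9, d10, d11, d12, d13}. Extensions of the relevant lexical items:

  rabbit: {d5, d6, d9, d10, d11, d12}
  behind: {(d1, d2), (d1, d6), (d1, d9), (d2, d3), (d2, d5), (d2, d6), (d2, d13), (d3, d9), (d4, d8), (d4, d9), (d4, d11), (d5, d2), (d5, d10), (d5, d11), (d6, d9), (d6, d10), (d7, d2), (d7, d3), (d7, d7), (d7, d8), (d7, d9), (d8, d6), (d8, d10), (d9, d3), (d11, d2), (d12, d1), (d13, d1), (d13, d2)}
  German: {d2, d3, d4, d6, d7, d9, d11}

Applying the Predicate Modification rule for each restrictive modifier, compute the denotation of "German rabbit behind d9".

{d6}

⟦behind d9⟧ = {x : ⟨x, d9⟩ ∈ ⟦behind⟧} = {d1, d3, d4, d6, d7}
⟦rabbit⟧ = {d5, d6, d9, d10, d11, d12}
… ∩ ⟦behind d9⟧ = {d5, d6, d9, d10, d11, d12} ∩ {d1, d3, d4, d6, d7} = {d6}
… ∩ ⟦German⟧ = {d6} ∩ {d2, d3, d4, d6, d7, d9, d11} = {d6}
So ⟦German rabbit behind d9⟧ = {d6}.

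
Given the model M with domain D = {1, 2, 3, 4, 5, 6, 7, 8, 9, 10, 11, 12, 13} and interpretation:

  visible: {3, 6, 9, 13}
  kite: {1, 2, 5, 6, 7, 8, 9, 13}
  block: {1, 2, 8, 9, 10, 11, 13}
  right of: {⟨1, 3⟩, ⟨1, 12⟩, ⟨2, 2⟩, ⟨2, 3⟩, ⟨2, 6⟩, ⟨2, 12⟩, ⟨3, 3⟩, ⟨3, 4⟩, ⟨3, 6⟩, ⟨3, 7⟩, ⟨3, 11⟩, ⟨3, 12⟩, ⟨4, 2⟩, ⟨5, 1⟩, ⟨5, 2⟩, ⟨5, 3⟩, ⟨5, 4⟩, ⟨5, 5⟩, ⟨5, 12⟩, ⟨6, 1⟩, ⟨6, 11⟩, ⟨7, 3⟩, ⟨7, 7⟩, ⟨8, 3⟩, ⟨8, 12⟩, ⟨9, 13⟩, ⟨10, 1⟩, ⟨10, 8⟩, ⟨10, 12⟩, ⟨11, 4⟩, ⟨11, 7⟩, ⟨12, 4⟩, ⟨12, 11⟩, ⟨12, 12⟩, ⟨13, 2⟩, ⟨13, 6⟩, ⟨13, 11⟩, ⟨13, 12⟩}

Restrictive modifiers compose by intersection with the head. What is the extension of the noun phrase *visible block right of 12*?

⟦right of 12⟧ = {x : ⟨x, 12⟩ ∈ ⟦right of⟧} = {1, 2, 3, 5, 8, 10, 12, 13}
⟦block⟧ = {1, 2, 8, 9, 10, 11, 13}
… ∩ ⟦right of 12⟧ = {1, 2, 8, 9, 10, 11, 13} ∩ {1, 2, 3, 5, 8, 10, 12, 13} = {1, 2, 8, 10, 13}
… ∩ ⟦visible⟧ = {1, 2, 8, 10, 13} ∩ {3, 6, 9, 13} = {13}
So ⟦visible block right of 12⟧ = {13}.

{13}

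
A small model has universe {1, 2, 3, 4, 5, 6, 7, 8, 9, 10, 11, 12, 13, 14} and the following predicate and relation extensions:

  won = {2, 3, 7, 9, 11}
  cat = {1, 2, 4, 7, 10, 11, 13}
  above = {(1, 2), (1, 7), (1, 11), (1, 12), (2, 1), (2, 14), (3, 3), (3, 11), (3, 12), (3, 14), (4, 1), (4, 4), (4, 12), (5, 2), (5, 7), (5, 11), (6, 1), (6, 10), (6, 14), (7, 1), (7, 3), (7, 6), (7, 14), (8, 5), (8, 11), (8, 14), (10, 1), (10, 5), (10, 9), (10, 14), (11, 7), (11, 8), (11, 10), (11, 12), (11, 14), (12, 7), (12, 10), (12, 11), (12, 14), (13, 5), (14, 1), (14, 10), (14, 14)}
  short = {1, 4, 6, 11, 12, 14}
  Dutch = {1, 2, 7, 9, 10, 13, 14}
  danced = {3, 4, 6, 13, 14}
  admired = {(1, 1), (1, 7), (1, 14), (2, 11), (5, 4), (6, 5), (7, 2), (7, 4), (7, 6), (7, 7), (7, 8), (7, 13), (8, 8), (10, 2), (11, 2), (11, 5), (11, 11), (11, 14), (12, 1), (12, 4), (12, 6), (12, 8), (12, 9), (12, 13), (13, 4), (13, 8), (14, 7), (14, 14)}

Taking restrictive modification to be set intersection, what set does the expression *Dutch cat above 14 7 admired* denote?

⟦above 14⟧ = {x : ⟨x, 14⟩ ∈ ⟦above⟧} = {2, 3, 6, 7, 8, 10, 11, 12, 14}
⟦7 admired⟧ = {x : ⟨7, x⟩ ∈ ⟦admired⟧} = {2, 4, 6, 7, 8, 13}
⟦cat⟧ = {1, 2, 4, 7, 10, 11, 13}
… ∩ ⟦above 14⟧ = {1, 2, 4, 7, 10, 11, 13} ∩ {2, 3, 6, 7, 8, 10, 11, 12, 14} = {2, 7, 10, 11}
… ∩ ⟦7 admired⟧ = {2, 7, 10, 11} ∩ {2, 4, 6, 7, 8, 13} = {2, 7}
… ∩ ⟦Dutch⟧ = {2, 7} ∩ {1, 2, 7, 9, 10, 13, 14} = {2, 7}
So ⟦Dutch cat above 14 7 admired⟧ = {2, 7}.

{2, 7}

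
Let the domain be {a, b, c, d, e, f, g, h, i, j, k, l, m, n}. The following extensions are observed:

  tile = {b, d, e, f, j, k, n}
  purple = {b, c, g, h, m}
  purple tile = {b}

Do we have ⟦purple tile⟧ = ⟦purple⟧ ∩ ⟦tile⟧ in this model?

⟦purple⟧ ∩ ⟦tile⟧ = {b, c, g, h, m} ∩ {b, d, e, f, j, k, n} = {b}
Observed ⟦purple tile⟧ = {b}.
These coincide, so the modifier is intersective here.

yes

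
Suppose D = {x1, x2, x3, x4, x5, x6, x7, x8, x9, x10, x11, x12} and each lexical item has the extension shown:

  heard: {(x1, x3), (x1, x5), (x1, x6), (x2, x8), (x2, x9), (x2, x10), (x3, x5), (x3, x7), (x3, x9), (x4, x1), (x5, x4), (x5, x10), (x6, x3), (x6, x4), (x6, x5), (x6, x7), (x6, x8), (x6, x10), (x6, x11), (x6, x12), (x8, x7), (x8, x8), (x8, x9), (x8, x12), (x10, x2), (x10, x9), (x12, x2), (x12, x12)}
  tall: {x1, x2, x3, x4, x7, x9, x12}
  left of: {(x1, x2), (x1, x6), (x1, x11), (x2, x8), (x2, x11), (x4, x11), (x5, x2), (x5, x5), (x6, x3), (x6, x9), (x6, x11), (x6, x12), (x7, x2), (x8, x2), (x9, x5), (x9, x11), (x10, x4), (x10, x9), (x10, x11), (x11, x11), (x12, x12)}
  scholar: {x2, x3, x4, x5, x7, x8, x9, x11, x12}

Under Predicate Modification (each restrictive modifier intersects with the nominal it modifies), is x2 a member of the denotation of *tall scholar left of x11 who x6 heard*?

⟦left of x11⟧ = {x : ⟨x, x11⟩ ∈ ⟦left of⟧} = {x1, x2, x4, x6, x9, x10, x11}
⟦who x6 heard⟧ = {x : ⟨x6, x⟩ ∈ ⟦heard⟧} = {x3, x4, x5, x7, x8, x10, x11, x12}
⟦scholar⟧ = {x2, x3, x4, x5, x7, x8, x9, x11, x12}
… ∩ ⟦left of x11⟧ = {x2, x3, x4, x5, x7, x8, x9, x11, x12} ∩ {x1, x2, x4, x6, x9, x10, x11} = {x2, x4, x9, x11}
… ∩ ⟦who x6 heard⟧ = {x2, x4, x9, x11} ∩ {x3, x4, x5, x7, x8, x10, x11, x12} = {x4, x11}
… ∩ ⟦tall⟧ = {x4, x11} ∩ {x1, x2, x3, x4, x7, x9, x12} = {x4}
⟦tall scholar left of x11 who x6 heard⟧ = {x4}; x2 ∉ this set.

no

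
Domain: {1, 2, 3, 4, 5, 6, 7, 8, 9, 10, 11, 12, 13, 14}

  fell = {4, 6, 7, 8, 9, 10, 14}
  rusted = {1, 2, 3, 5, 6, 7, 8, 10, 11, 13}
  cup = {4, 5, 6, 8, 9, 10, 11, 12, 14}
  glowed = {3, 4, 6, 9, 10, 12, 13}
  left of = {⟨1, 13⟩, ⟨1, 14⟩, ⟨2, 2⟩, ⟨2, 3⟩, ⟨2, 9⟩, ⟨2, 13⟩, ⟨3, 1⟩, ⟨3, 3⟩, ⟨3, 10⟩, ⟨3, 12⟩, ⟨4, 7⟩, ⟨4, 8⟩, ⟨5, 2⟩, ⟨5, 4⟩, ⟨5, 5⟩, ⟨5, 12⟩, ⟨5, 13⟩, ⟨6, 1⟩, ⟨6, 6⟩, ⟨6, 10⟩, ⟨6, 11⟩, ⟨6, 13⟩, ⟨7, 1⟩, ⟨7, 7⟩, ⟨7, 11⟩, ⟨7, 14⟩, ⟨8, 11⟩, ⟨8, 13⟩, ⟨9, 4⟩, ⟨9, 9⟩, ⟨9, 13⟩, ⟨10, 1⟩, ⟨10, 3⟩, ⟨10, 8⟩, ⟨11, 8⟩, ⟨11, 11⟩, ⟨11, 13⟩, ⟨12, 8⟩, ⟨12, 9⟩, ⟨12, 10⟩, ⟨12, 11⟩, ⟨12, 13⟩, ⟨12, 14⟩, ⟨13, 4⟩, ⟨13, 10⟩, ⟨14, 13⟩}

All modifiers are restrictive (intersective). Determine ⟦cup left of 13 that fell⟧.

⟦left of 13⟧ = {x : ⟨x, 13⟩ ∈ ⟦left of⟧} = {1, 2, 5, 6, 8, 9, 11, 12, 14}
⟦that fell⟧ = ⟦fell⟧ = {4, 6, 7, 8, 9, 10, 14}
⟦cup⟧ = {4, 5, 6, 8, 9, 10, 11, 12, 14}
… ∩ ⟦left of 13⟧ = {4, 5, 6, 8, 9, 10, 11, 12, 14} ∩ {1, 2, 5, 6, 8, 9, 11, 12, 14} = {5, 6, 8, 9, 11, 12, 14}
… ∩ ⟦that fell⟧ = {5, 6, 8, 9, 11, 12, 14} ∩ {4, 6, 7, 8, 9, 10, 14} = {6, 8, 9, 14}
So ⟦cup left of 13 that fell⟧ = {6, 8, 9, 14}.

{6, 8, 9, 14}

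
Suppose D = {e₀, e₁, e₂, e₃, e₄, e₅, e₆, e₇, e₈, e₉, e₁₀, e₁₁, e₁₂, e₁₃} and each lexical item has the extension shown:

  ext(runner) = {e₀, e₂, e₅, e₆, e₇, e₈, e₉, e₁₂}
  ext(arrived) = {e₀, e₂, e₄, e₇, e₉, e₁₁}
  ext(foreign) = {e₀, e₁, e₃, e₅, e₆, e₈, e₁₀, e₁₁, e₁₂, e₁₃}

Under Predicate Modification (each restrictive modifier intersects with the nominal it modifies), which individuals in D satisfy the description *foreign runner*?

⟦runner⟧ = {e₀, e₂, e₅, e₆, e₇, e₈, e₉, e₁₂}
… ∩ ⟦foreign⟧ = {e₀, e₂, e₅, e₆, e₇, e₈, e₉, e₁₂} ∩ {e₀, e₁, e₃, e₅, e₆, e₈, e₁₀, e₁₁, e₁₂, e₁₃} = {e₀, e₅, e₆, e₈, e₁₂}
So ⟦foreign runner⟧ = {e₀, e₅, e₆, e₈, e₁₂}.

{e₀, e₅, e₆, e₈, e₁₂}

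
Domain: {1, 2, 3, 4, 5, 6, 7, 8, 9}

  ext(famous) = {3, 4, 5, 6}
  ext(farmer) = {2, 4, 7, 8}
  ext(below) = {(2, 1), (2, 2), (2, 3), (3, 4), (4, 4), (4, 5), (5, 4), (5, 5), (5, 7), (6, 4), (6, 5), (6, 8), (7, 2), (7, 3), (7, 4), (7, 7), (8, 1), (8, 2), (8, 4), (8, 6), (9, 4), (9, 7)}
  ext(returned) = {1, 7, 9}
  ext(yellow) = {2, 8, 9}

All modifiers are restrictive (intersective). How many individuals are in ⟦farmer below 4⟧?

3

⟦below 4⟧ = {x : ⟨x, 4⟩ ∈ ⟦below⟧} = {3, 4, 5, 6, 7, 8, 9}
⟦farmer⟧ = {2, 4, 7, 8}
… ∩ ⟦below 4⟧ = {2, 4, 7, 8} ∩ {3, 4, 5, 6, 7, 8, 9} = {4, 7, 8}
⟦farmer below 4⟧ = {4, 7, 8}, so the cardinality is 3.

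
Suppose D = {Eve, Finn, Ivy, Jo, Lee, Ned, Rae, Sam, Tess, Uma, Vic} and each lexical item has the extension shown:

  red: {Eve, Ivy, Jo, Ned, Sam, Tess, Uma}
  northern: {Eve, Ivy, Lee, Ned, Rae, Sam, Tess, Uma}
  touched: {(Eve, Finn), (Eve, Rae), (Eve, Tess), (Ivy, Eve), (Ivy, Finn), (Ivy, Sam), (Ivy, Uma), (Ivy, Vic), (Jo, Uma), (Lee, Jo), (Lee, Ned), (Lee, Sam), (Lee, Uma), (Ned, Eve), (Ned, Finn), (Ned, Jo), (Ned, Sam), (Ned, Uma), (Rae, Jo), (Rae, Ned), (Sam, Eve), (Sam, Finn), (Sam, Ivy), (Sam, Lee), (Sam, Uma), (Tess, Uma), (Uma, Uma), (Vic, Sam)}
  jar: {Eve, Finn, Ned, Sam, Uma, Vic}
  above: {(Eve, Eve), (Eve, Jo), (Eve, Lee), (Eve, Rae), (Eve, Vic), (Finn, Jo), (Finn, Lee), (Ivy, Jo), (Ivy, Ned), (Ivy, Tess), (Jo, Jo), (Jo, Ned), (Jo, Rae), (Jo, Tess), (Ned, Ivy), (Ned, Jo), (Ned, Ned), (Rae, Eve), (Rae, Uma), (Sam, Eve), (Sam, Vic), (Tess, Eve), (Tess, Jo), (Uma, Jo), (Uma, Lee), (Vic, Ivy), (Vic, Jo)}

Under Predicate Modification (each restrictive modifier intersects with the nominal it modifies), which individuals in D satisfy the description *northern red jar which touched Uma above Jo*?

⟦which touched Uma⟧ = {x : ⟨x, Uma⟩ ∈ ⟦touched⟧} = {Ivy, Jo, Lee, Ned, Sam, Tess, Uma}
⟦above Jo⟧ = {x : ⟨x, Jo⟩ ∈ ⟦above⟧} = {Eve, Finn, Ivy, Jo, Ned, Tess, Uma, Vic}
⟦jar⟧ = {Eve, Finn, Ned, Sam, Uma, Vic}
… ∩ ⟦which touched Uma⟧ = {Eve, Finn, Ned, Sam, Uma, Vic} ∩ {Ivy, Jo, Lee, Ned, Sam, Tess, Uma} = {Ned, Sam, Uma}
… ∩ ⟦above Jo⟧ = {Ned, Sam, Uma} ∩ {Eve, Finn, Ivy, Jo, Ned, Tess, Uma, Vic} = {Ned, Uma}
… ∩ ⟦northern⟧ = {Ned, Uma} ∩ {Eve, Ivy, Lee, Ned, Rae, Sam, Tess, Uma} = {Ned, Uma}
… ∩ ⟦red⟧ = {Ned, Uma} ∩ {Eve, Ivy, Jo, Ned, Sam, Tess, Uma} = {Ned, Uma}
So ⟦northern red jar which touched Uma above Jo⟧ = {Ned, Uma}.

{Ned, Uma}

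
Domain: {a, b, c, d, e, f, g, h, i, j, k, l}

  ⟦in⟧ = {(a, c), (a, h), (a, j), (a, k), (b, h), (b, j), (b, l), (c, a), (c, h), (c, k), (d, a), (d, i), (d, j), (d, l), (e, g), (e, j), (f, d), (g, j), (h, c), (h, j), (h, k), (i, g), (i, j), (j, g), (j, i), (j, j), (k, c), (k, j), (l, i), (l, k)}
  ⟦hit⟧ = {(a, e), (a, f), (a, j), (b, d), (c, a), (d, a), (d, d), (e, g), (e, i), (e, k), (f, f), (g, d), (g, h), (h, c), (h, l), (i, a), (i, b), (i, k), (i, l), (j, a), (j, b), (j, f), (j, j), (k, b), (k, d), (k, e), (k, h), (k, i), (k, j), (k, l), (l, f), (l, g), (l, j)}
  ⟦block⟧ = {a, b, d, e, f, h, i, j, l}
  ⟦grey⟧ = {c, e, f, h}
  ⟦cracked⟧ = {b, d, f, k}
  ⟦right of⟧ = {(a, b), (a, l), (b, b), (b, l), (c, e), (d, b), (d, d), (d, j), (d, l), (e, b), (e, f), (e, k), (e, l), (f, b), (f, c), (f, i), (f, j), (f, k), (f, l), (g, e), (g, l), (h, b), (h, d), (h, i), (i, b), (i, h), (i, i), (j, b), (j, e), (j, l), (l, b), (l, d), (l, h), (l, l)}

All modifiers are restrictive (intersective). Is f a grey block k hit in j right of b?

no

⟦k hit⟧ = {x : ⟨k, x⟩ ∈ ⟦hit⟧} = {b, d, e, h, i, j, l}
⟦in j⟧ = {x : ⟨x, j⟩ ∈ ⟦in⟧} = {a, b, d, e, g, h, i, j, k}
⟦right of b⟧ = {x : ⟨x, b⟩ ∈ ⟦right of⟧} = {a, b, d, e, f, h, i, j, l}
⟦block⟧ = {a, b, d, e, f, h, i, j, l}
… ∩ ⟦k hit⟧ = {a, b, d, e, f, h, i, j, l} ∩ {b, d, e, h, i, j, l} = {b, d, e, h, i, j, l}
… ∩ ⟦in j⟧ = {b, d, e, h, i, j, l} ∩ {a, b, d, e, g, h, i, j, k} = {b, d, e, h, i, j}
… ∩ ⟦right of b⟧ = {b, d, e, h, i, j} ∩ {a, b, d, e, f, h, i, j, l} = {b, d, e, h, i, j}
… ∩ ⟦grey⟧ = {b, d, e, h, i, j} ∩ {c, e, f, h} = {e, h}
⟦grey block k hit in j right of b⟧ = {e, h}; f ∉ this set.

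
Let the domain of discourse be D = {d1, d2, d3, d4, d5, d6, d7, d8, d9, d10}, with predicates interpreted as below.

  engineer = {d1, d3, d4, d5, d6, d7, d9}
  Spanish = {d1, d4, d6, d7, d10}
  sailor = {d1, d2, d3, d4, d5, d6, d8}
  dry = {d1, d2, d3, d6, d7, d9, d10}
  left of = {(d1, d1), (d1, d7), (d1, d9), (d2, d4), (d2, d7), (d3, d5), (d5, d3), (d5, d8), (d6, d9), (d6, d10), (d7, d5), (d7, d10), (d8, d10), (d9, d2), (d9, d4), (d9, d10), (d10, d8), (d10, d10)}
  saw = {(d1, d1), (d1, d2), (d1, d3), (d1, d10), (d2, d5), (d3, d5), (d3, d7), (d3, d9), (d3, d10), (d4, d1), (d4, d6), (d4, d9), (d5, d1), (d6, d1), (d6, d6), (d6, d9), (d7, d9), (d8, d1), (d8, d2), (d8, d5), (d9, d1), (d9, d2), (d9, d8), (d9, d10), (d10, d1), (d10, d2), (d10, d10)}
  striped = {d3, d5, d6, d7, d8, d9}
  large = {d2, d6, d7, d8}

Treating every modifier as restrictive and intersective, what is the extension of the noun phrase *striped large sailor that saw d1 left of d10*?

⟦that saw d1⟧ = {x : ⟨x, d1⟩ ∈ ⟦saw⟧} = {d1, d4, d5, d6, d8, d9, d10}
⟦left of d10⟧ = {x : ⟨x, d10⟩ ∈ ⟦left of⟧} = {d6, d7, d8, d9, d10}
⟦sailor⟧ = {d1, d2, d3, d4, d5, d6, d8}
… ∩ ⟦that saw d1⟧ = {d1, d2, d3, d4, d5, d6, d8} ∩ {d1, d4, d5, d6, d8, d9, d10} = {d1, d4, d5, d6, d8}
… ∩ ⟦left of d10⟧ = {d1, d4, d5, d6, d8} ∩ {d6, d7, d8, d9, d10} = {d6, d8}
… ∩ ⟦striped⟧ = {d6, d8} ∩ {d3, d5, d6, d7, d8, d9} = {d6, d8}
… ∩ ⟦large⟧ = {d6, d8} ∩ {d2, d6, d7, d8} = {d6, d8}
So ⟦striped large sailor that saw d1 left of d10⟧ = {d6, d8}.

{d6, d8}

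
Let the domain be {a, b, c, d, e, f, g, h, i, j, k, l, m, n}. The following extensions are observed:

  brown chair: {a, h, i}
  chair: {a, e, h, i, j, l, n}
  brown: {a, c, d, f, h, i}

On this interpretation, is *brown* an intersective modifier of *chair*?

⟦brown⟧ ∩ ⟦chair⟧ = {a, c, d, f, h, i} ∩ {a, e, h, i, j, l, n} = {a, h, i}
Observed ⟦brown chair⟧ = {a, h, i}.
These coincide, so the modifier is intersective here.

yes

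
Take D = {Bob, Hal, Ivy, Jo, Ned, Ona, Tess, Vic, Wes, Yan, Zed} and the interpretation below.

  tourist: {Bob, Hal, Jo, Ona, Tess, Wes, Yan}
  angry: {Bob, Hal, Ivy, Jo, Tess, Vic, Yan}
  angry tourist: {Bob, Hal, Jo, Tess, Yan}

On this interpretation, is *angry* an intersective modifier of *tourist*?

yes

⟦angry⟧ ∩ ⟦tourist⟧ = {Bob, Hal, Ivy, Jo, Tess, Vic, Yan} ∩ {Bob, Hal, Jo, Ona, Tess, Wes, Yan} = {Bob, Hal, Jo, Tess, Yan}
Observed ⟦angry tourist⟧ = {Bob, Hal, Jo, Tess, Yan}.
These coincide, so the modifier is intersective here.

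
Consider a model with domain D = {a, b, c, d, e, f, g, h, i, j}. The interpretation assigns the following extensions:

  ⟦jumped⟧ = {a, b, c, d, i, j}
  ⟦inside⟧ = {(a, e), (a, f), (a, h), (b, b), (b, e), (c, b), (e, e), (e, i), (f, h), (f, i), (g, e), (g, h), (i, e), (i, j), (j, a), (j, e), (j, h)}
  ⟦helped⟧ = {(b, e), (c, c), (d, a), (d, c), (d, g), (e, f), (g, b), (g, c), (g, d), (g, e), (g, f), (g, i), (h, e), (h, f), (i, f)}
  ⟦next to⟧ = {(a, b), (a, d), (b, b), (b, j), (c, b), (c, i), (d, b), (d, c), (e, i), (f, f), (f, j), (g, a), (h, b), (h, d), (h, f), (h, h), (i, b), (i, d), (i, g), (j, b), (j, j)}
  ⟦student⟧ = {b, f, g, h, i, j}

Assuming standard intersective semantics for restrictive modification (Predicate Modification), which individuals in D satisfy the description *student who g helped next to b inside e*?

⟦who g helped⟧ = {x : ⟨g, x⟩ ∈ ⟦helped⟧} = {b, c, d, e, f, i}
⟦next to b⟧ = {x : ⟨x, b⟩ ∈ ⟦next to⟧} = {a, b, c, d, h, i, j}
⟦inside e⟧ = {x : ⟨x, e⟩ ∈ ⟦inside⟧} = {a, b, e, g, i, j}
⟦student⟧ = {b, f, g, h, i, j}
… ∩ ⟦who g helped⟧ = {b, f, g, h, i, j} ∩ {b, c, d, e, f, i} = {b, f, i}
… ∩ ⟦next to b⟧ = {b, f, i} ∩ {a, b, c, d, h, i, j} = {b, i}
… ∩ ⟦inside e⟧ = {b, i} ∩ {a, b, e, g, i, j} = {b, i}
So ⟦student who g helped next to b inside e⟧ = {b, i}.

{b, i}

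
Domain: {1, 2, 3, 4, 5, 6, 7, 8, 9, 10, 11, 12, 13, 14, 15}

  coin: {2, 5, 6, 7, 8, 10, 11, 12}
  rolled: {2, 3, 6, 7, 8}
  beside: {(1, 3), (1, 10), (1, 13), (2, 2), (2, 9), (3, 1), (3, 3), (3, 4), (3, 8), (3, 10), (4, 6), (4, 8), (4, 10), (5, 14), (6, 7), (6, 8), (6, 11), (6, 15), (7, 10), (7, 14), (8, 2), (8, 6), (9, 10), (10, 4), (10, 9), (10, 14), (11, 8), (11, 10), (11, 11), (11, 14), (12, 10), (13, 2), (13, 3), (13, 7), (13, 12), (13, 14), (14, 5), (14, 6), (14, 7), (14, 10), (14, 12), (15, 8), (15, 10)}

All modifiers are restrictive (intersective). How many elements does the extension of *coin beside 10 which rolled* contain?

1

⟦beside 10⟧ = {x : ⟨x, 10⟩ ∈ ⟦beside⟧} = {1, 3, 4, 7, 9, 11, 12, 14, 15}
⟦which rolled⟧ = ⟦rolled⟧ = {2, 3, 6, 7, 8}
⟦coin⟧ = {2, 5, 6, 7, 8, 10, 11, 12}
… ∩ ⟦beside 10⟧ = {2, 5, 6, 7, 8, 10, 11, 12} ∩ {1, 3, 4, 7, 9, 11, 12, 14, 15} = {7, 11, 12}
… ∩ ⟦which rolled⟧ = {7, 11, 12} ∩ {2, 3, 6, 7, 8} = {7}
⟦coin beside 10 which rolled⟧ = {7}, so the cardinality is 1.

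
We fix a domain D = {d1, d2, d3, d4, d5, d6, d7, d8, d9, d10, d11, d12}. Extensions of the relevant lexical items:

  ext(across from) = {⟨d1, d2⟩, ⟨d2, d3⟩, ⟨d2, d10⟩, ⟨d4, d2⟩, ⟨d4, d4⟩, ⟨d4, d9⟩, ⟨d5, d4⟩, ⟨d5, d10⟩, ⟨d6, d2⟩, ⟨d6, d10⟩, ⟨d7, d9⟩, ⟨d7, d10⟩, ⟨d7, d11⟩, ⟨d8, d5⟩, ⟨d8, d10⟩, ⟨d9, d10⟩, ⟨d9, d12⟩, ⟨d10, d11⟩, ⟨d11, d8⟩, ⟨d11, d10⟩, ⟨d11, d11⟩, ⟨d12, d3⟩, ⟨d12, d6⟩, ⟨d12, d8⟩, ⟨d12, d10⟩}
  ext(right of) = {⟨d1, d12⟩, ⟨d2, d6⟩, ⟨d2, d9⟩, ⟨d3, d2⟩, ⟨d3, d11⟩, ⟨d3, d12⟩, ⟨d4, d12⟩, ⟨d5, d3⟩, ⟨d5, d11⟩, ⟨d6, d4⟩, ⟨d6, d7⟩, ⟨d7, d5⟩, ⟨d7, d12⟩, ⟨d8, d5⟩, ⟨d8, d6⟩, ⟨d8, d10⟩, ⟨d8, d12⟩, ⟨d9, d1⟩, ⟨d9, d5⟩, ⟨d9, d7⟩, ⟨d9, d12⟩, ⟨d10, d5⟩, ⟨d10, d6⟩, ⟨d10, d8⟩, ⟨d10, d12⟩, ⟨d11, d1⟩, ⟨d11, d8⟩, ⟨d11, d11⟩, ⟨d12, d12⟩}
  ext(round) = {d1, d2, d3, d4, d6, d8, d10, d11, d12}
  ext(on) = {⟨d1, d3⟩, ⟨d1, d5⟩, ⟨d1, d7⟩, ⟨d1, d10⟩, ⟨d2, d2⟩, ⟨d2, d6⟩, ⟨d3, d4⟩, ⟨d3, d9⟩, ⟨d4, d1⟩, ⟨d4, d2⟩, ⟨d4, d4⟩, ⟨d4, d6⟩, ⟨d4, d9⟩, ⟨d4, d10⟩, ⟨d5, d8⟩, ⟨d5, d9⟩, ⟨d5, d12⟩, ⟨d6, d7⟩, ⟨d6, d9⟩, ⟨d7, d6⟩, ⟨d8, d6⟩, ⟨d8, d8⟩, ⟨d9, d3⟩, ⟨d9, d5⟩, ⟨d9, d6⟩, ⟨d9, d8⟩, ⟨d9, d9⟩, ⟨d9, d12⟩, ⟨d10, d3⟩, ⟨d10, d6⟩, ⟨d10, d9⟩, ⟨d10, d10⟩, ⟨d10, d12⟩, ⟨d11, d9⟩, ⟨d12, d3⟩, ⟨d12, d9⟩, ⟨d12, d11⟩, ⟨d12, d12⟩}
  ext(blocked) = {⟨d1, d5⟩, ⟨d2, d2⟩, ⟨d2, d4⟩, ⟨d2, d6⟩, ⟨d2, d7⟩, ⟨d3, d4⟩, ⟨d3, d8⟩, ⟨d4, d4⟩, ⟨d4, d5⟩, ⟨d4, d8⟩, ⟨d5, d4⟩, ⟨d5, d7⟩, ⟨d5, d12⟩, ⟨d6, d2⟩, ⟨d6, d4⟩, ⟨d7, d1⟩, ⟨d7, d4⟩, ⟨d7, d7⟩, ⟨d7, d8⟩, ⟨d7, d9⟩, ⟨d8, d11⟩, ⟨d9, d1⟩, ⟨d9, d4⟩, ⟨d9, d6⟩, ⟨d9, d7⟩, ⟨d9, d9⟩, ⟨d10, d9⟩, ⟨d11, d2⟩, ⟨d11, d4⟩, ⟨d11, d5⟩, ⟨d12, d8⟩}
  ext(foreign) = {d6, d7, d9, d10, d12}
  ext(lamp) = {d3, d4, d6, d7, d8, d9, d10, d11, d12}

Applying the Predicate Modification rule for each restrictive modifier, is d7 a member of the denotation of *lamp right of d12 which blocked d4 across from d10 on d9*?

no

⟦right of d12⟧ = {x : ⟨x, d12⟩ ∈ ⟦right of⟧} = {d1, d3, d4, d7, d8, d9, d10, d12}
⟦which blocked d4⟧ = {x : ⟨x, d4⟩ ∈ ⟦blocked⟧} = {d2, d3, d4, d5, d6, d7, d9, d11}
⟦across from d10⟧ = {x : ⟨x, d10⟩ ∈ ⟦across from⟧} = {d2, d5, d6, d7, d8, d9, d11, d12}
⟦on d9⟧ = {x : ⟨x, d9⟩ ∈ ⟦on⟧} = {d3, d4, d5, d6, d9, d10, d11, d12}
⟦lamp⟧ = {d3, d4, d6, d7, d8, d9, d10, d11, d12}
… ∩ ⟦right of d12⟧ = {d3, d4, d6, d7, d8, d9, d10, d11, d12} ∩ {d1, d3, d4, d7, d8, d9, d10, d12} = {d3, d4, d7, d8, d9, d10, d12}
… ∩ ⟦which blocked d4⟧ = {d3, d4, d7, d8, d9, d10, d12} ∩ {d2, d3, d4, d5, d6, d7, d9, d11} = {d3, d4, d7, d9}
… ∩ ⟦across from d10⟧ = {d3, d4, d7, d9} ∩ {d2, d5, d6, d7, d8, d9, d11, d12} = {d7, d9}
… ∩ ⟦on d9⟧ = {d7, d9} ∩ {d3, d4, d5, d6, d9, d10, d11, d12} = {d9}
⟦lamp right of d12 which blocked d4 across from d10 on d9⟧ = {d9}; d7 ∉ this set.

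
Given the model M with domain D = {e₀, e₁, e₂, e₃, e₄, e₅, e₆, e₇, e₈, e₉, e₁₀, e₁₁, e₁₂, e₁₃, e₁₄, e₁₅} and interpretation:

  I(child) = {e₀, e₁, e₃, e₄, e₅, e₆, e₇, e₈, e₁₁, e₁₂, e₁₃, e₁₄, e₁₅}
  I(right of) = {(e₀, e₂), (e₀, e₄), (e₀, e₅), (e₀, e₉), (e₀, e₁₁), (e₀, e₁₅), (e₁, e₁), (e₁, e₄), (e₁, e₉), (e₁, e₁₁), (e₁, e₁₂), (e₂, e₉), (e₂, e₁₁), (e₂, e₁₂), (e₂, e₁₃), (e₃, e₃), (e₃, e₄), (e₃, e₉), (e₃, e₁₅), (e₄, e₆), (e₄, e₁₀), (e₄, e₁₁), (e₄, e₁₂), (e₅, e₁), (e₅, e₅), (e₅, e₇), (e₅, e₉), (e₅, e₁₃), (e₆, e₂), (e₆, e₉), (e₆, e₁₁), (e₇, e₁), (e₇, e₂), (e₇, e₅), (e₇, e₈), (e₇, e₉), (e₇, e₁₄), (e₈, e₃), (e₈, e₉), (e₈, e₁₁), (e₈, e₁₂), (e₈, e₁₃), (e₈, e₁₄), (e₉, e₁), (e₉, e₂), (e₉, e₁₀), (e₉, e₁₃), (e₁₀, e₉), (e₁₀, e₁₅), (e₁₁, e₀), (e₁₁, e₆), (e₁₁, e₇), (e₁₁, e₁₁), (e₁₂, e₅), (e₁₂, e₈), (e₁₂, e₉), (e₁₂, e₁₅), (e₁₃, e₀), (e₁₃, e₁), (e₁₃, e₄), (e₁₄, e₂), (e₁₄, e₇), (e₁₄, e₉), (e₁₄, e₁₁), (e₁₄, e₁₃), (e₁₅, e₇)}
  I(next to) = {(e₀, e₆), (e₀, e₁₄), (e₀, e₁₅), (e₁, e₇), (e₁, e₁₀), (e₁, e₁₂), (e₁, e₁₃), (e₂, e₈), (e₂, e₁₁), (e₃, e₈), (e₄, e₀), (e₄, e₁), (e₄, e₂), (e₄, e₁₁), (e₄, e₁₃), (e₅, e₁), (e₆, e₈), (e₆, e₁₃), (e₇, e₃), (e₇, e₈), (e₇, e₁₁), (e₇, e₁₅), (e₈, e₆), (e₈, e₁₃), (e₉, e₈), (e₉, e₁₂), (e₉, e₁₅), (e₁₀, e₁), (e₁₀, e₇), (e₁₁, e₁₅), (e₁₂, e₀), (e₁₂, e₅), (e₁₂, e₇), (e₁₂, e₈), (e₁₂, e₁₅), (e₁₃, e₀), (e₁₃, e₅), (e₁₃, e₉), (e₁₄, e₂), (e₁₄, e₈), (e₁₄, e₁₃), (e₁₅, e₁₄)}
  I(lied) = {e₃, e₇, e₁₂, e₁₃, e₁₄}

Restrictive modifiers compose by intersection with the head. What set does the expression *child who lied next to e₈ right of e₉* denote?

{e₃, e₇, e₁₂, e₁₄}

⟦who lied⟧ = ⟦lied⟧ = {e₃, e₇, e₁₂, e₁₃, e₁₄}
⟦next to e₈⟧ = {x : ⟨x, e₈⟩ ∈ ⟦next to⟧} = {e₂, e₃, e₆, e₇, e₉, e₁₂, e₁₄}
⟦right of e₉⟧ = {x : ⟨x, e₉⟩ ∈ ⟦right of⟧} = {e₀, e₁, e₂, e₃, e₅, e₆, e₇, e₈, e₁₀, e₁₂, e₁₄}
⟦child⟧ = {e₀, e₁, e₃, e₄, e₅, e₆, e₇, e₈, e₁₁, e₁₂, e₁₃, e₁₄, e₁₅}
… ∩ ⟦who lied⟧ = {e₀, e₁, e₃, e₄, e₅, e₆, e₇, e₈, e₁₁, e₁₂, e₁₃, e₁₄, e₁₅} ∩ {e₃, e₇, e₁₂, e₁₃, e₁₄} = {e₃, e₇, e₁₂, e₁₃, e₁₄}
… ∩ ⟦next to e₈⟧ = {e₃, e₇, e₁₂, e₁₃, e₁₄} ∩ {e₂, e₃, e₆, e₇, e₉, e₁₂, e₁₄} = {e₃, e₇, e₁₂, e₁₄}
… ∩ ⟦right of e₉⟧ = {e₃, e₇, e₁₂, e₁₄} ∩ {e₀, e₁, e₂, e₃, e₅, e₆, e₇, e₈, e₁₀, e₁₂, e₁₄} = {e₃, e₇, e₁₂, e₁₄}
So ⟦child who lied next to e₈ right of e₉⟧ = {e₃, e₇, e₁₂, e₁₄}.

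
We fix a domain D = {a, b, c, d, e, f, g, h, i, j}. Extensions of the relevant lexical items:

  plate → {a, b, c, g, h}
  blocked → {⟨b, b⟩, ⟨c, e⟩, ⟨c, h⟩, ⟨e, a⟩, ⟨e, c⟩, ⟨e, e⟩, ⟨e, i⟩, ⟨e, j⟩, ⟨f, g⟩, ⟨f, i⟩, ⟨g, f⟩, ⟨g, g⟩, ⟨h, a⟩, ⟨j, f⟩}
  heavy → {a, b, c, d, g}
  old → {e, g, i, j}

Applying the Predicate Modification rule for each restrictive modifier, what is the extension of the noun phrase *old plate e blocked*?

⟦e blocked⟧ = {x : ⟨e, x⟩ ∈ ⟦blocked⟧} = {a, c, e, i, j}
⟦plate⟧ = {a, b, c, g, h}
… ∩ ⟦e blocked⟧ = {a, b, c, g, h} ∩ {a, c, e, i, j} = {a, c}
… ∩ ⟦old⟧ = {a, c} ∩ {e, g, i, j} = ∅
So ⟦old plate e blocked⟧ = {}.

{}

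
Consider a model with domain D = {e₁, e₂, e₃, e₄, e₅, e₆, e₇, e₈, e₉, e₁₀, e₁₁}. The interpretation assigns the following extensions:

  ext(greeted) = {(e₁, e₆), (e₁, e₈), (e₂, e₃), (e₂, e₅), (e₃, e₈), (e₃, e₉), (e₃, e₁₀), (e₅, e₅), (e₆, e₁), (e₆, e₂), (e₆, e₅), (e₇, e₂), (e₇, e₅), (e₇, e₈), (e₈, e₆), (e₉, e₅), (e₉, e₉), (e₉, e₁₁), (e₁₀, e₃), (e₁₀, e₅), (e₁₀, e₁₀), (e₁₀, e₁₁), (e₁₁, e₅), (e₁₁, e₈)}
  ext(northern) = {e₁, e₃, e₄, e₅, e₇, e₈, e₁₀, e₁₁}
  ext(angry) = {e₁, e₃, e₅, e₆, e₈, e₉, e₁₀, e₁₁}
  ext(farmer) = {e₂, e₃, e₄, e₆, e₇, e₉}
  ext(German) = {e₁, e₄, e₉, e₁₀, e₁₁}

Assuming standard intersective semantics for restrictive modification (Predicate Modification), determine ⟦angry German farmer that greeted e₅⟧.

⟦that greeted e₅⟧ = {x : ⟨x, e₅⟩ ∈ ⟦greeted⟧} = {e₂, e₅, e₆, e₇, e₉, e₁₀, e₁₁}
⟦farmer⟧ = {e₂, e₃, e₄, e₆, e₇, e₉}
… ∩ ⟦that greeted e₅⟧ = {e₂, e₃, e₄, e₆, e₇, e₉} ∩ {e₂, e₅, e₆, e₇, e₉, e₁₀, e₁₁} = {e₂, e₆, e₇, e₉}
… ∩ ⟦angry⟧ = {e₂, e₆, e₇, e₉} ∩ {e₁, e₃, e₅, e₆, e₈, e₉, e₁₀, e₁₁} = {e₆, e₉}
… ∩ ⟦German⟧ = {e₆, e₉} ∩ {e₁, e₄, e₉, e₁₀, e₁₁} = {e₉}
So ⟦angry German farmer that greeted e₅⟧ = {e₉}.

{e₉}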